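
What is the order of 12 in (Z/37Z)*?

The order of 12 must divide φ(37) = 37 − 1 = 36 = 2^2 · 3^2.
Divisors of 36: 1, 2, 3, 4, 6, 9, 12, 18, 36.
Compute 12^d (mod 37) for the divisors d until we hit 1:
12^1 ≡ 12 (mod 37)
12^2 ≡ 33 (mod 37)
12^3 ≡ 26 (mod 37)
12^4 ≡ 16 (mod 37)
12^6 ≡ 10 (mod 37)
12^9 ≡ 1 (mod 37) ✓
Therefore the multiplicative order of 12 modulo 37 is 9.

9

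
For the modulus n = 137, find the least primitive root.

3

φ(137) = 137 − 1 = 136 = 2^3 · 17.
Test candidates g = 2, 3, … against the prime factors q ∈ {2, 17} of φ(137): g is a generator iff g^(136/q) ≢ 1 for every such q.
g = 2: 2^68 ≡ 1 — hits 1, so not a primitive root.
g = 3: 3^68 ≡ 136; 3^8 ≡ 122 — none is 1, so 3 is a primitive root.
Hence the least primitive root of 137 is 3.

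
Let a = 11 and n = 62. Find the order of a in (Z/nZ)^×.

30

Since 11 ∈ (Z/62Z)^×, its order divides φ(62) = φ(2)·φ(31) = 1·30 = 30 = 2 · 3 · 5.
Divisors of 30: 1, 2, 3, 5, 6, 10, 15, 30.
Evaluate successive powers at the divisors of 30:
11^1 ≡ 11 (mod 62)
11^2 ≡ 59 (mod 62)
11^3 ≡ 29 (mod 62)
11^5 ≡ 37 (mod 62)
11^6 ≡ 35 (mod 62)
11^10 ≡ 5 (mod 62)
11^15 ≡ 61 (mod 62)
11^30 ≡ 1 (mod 62) ✓
Therefore the multiplicative order of 11 modulo 62 is 30.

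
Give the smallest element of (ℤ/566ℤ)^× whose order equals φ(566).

3

φ(566) = φ(2)·φ(283) = 1·282 = 282 = 2 · 3 · 47.
g is a primitive root iff g^(282/q) ≢ 1 (mod 566) for each prime q ∈ {2, 3, 47}.
g = 2: gcd(2, 566) = 2 > 1, not a unit — skip.
g = 3: 3^141 ≡ 565; 3^94 ≡ 521; 3^6 ≡ 163 — none is 1, so 3 is a primitive root.
So 3 is the smallest generator of (Z/566Z)^×.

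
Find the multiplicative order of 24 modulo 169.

156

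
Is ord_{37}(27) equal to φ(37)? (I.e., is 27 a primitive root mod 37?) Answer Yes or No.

φ(37) = 37 − 1 = 36 = 2^2 · 3^2.
It suffices to check that the order of 27 is not a proper divisor of 36: compute 27^(36/q) for q ∈ {2, 3}.
27^18 ≡ 1 (mod 37)  [q = 2: ≡ 1 ✗]
27^12 ≡ 1 (mod 37)  [q = 3: ≡ 1 ✗]
The check at q = 2 fails, so 27 generates a proper subgroup.

No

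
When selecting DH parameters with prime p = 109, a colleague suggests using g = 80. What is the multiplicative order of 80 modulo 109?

27

By Lagrange's theorem, ord_109(80) divides φ(109) = 109 − 1 = 108 = 2^2 · 3^3.
Divisors of 108: 1, 2, 3, 4, 6, 9, 12, 18, 27, 36, 54, 108.
Test each divisor d:
80^1 ≡ 80
80^2 ≡ 78
80^3 ≡ 27
80^4 ≡ 89
80^6 ≡ 75
80^9 ≡ 63
80^12 ≡ 66
80^18 ≡ 45
80^27 ≡ 1
Therefore the multiplicative order of 80 modulo 109 is 27.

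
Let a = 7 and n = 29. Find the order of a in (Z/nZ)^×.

By Lagrange's theorem, ord_29(7) divides φ(29) = 29 − 1 = 28 = 2^2 · 7.
Divisors of 28: 1, 2, 4, 7, 14, 28.
Evaluate successive powers at the divisors of 28:
7^1 ≡ 7 (mod 29)
7^2 ≡ 20 (mod 29)
7^4 ≡ 23 (mod 29)
7^7 ≡ 1 (mod 29) ✓
Hence ord(7) = 7.

7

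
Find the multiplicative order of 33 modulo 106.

52

ord(33) | φ(106) = φ(2)·φ(53) = 1·52 = 52 = 2^2 · 13.
Divisors of 52: 1, 2, 4, 13, 26, 52.
Check 33^d mod 106 for each divisor in increasing order:
33^1 ≡ 33 (mod 106)
33^2 ≡ 29 (mod 106)
33^4 ≡ 99 (mod 106)
33^13 ≡ 23 (mod 106)
33^26 ≡ 105 (mod 106)
33^52 ≡ 1 (mod 106) ✓
So ord_106(33) = 52.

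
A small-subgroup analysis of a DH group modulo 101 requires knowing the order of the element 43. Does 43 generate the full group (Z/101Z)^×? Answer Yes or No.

No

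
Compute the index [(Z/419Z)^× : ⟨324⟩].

2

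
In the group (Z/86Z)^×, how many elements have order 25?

0

φ(86) = φ(2)·φ(43) = 1·42 = 42 = 2 · 3 · 7.
Since (Z/86Z)^× is cyclic of order 42, the number of elements of order d is φ(d) when d | 42 and 0 otherwise.
Here 42 is not a multiple of 25, so there are no elements of order 25.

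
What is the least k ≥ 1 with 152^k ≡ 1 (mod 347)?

Since 152 ∈ (Z/347Z)^×, its order divides φ(347) = 347 − 1 = 346 = 2 · 173.
Divisors of 346: 1, 2, 173, 346.
Test each divisor d:
152^1 ≡ 152 (mod 347)
152^2 ≡ 202 (mod 347)
152^173 ≡ 1 (mod 347) ✓
Hence ord(152) = 173.

173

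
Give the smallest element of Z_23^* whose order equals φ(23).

5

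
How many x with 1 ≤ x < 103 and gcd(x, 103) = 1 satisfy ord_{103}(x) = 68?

φ(103) = 103 − 1 = 102 = 2 · 3 · 17.
In a cyclic group of order 102, there are φ(d) elements of order d for each divisor d of 102, and zero for non-divisors.
Since 68 ∤ 102, the count is 0.

0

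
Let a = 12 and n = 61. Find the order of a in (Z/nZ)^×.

The order of 12 must divide φ(61) = 61 − 1 = 60 = 2^2 · 3 · 5.
Divisors of 60: 1, 2, 3, 4, 5, 6, 10, 12, 15, 20, 30, 60.
Test each divisor d:
12^1 ≡ 12
12^2 ≡ 22
12^3 ≡ 20
12^4 ≡ 57
12^5 ≡ 13
12^6 ≡ 34
12^10 ≡ 47
12^12 ≡ 58
12^15 ≡ 1
So ord_61(12) = 15.

15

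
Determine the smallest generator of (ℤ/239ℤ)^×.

7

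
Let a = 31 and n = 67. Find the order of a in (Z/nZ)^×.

66

The order of 31 must divide φ(67) = 67 − 1 = 66 = 2 · 3 · 11.
Divisors of 66: 1, 2, 3, 6, 11, 22, 33, 66.
Evaluate successive powers at the divisors of 66:
31^1 ≡ 31 (mod 67)
31^2 ≡ 23 (mod 67)
31^3 ≡ 43 (mod 67)
31^6 ≡ 40 (mod 67)
31^11 ≡ 30 (mod 67)
31^22 ≡ 29 (mod 67)
31^33 ≡ 66 (mod 67)
31^66 ≡ 1 (mod 67) ✓
Therefore the multiplicative order of 31 modulo 67 is 66.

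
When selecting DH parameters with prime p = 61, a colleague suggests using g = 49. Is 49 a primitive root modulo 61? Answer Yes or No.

No

φ(61) = 61 − 1 = 60 = 2^2 · 3 · 5.
Test 49^(60/q) mod 61 for each prime factor q of 60:
49^30 ≡ 1 (mod 61)  [q = 2: ≡ 1 ✗]
49^20 ≡ 13 (mod 61)  [q = 3: ≢ 1 ✓]
49^12 ≡ 58 (mod 61)  [q = 5: ≢ 1 ✓]
Since 49^30 ≡ 1, the order of 49 divides 30 < 60, so 49 is not a primitive root.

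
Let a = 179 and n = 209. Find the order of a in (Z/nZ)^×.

30

ord(179) | φ(209) = φ(11·19) = (11−1)·(19−1) = 10·18 = 180 = 2^2 · 3^2 · 5.
Divisors of 180: 1, 2, 3, 4, 5, 6, 9, 10, 12, 15, 18, 20, 30, 36, 45, 60, 90, 180.
Test each divisor d:
179^1 ≡ 179 (mod 209)
179^2 ≡ 64 (mod 209)
179^3 ≡ 170 (mod 209)
179^4 ≡ 125 (mod 209)
179^5 ≡ 12 (mod 209)
179^6 ≡ 58 (mod 209)
179^9 ≡ 37 (mod 209)
179^10 ≡ 144 (mod 209)
179^12 ≡ 20 (mod 209)
179^15 ≡ 56 (mod 209)
179^18 ≡ 115 (mod 209)
179^20 ≡ 45 (mod 209)
179^30 ≡ 1 (mod 209) ✓
Hence ord(179) = 30.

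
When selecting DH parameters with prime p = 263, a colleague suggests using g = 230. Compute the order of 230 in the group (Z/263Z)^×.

The order of 230 must divide φ(263) = 263 − 1 = 262 = 2 · 131.
Divisors of 262: 1, 2, 131, 262.
Compute 230^d (mod 263) for the divisors d until we hit 1:
230^1 ≡ 230
230^2 ≡ 37
230^131 ≡ 262
230^262 ≡ 1
Hence ord(230) = 262.

262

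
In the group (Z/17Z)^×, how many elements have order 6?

0

φ(17) = 17 − 1 = 16 = 2^4.
Since (Z/17Z)^× is cyclic of order 16, the number of elements of order d is φ(d) when d | 16 and 0 otherwise.
Since 6 ∤ 16, the count is 0.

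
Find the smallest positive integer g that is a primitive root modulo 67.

2

φ(67) = 67 − 1 = 66 = 2 · 3 · 11.
g is a primitive root iff g^(66/q) ≢ 1 (mod 67) for each prime q ∈ {2, 3, 11}.
g = 2: 2^33 ≡ 66; 2^22 ≡ 37; 2^6 ≡ 64 — none is 1, so 2 is a primitive root.
The smallest primitive root modulo 67 is 2.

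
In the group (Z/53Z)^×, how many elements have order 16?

0

φ(53) = 53 − 1 = 52 = 2^2 · 13.
Since (Z/53Z)^× is cyclic of order 52, the number of elements of order d is φ(d) when d | 52 and 0 otherwise.
Since 16 ∤ 52, the count is 0.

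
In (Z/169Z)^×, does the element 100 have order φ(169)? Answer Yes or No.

φ(169) = φ(13^2) = 13·(13−1) = 156 = 2^2 · 3 · 13.
An element g generates (Z/169Z)^× iff g^(156/q) ≢ 1 (mod 169) for each prime q ∈ {2, 3, 13}.
100^78 ≡ 1 (mod 169)  [q = 2: ≡ 1 ✗]
100^52 ≡ 22 (mod 169)  [q = 3: ≢ 1 ✓]
100^12 ≡ 105 (mod 169)  [q = 13: ≢ 1 ✓]
100^78 ≡ 1 shows ord(100) | 78, strictly less than φ(169); not a primitive root.

No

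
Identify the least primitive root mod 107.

2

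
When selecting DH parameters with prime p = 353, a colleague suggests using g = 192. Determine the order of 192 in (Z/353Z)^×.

352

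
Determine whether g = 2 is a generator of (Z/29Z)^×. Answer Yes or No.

Yes

φ(29) = 29 − 1 = 28 = 2^2 · 7.
Test 2^(28/q) mod 29 for each prime factor q of 28:
2^14 ≡ 28 (mod 29)  [q = 2: ≢ 1 ✓]
2^4 ≡ 16 (mod 29)  [q = 7: ≢ 1 ✓]
Every test exponent gives a nontrivial residue, hence 2 generates the full group.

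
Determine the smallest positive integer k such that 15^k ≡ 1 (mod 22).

5

By Lagrange's theorem, ord_22(15) divides φ(22) = φ(2)·φ(11) = 1·10 = 10 = 2 · 5.
Divisors of 10: 1, 2, 5, 10.
Check 15^d mod 22 for each divisor in increasing order:
15^1 ≡ 15 (mod 22)
15^2 ≡ 5 (mod 22)
15^5 ≡ 1 (mod 22) ✓
The smallest such exponent is 5, so the order of 15 is 5.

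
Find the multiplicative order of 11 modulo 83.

41

The order of 11 must divide φ(83) = 83 − 1 = 82 = 2 · 41.
Divisors of 82: 1, 2, 41, 82.
Check 11^d mod 83 for each divisor in increasing order:
11^1 ≡ 11
11^2 ≡ 38
11^41 ≡ 1
Hence ord(11) = 41.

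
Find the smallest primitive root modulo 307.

5

φ(307) = 307 − 1 = 306 = 2 · 3^2 · 17.
Test candidates g = 2, 3, … against the prime factors q ∈ {2, 3, 17} of φ(307): g is a generator iff g^(306/q) ≢ 1 for every such q.
g = 2: 2^153 ≡ 306; 2^102 ≡ 1 — hits 1, so not a primitive root.
g = 3: 3^153 ≡ 306; 3^102 ≡ 1 — hits 1, so not a primitive root.
g = 4: 4^153 ≡ 1 — hits 1, so not a primitive root.
g = 5: 5^153 ≡ 306; 5^102 ≡ 289; 5^18 ≡ 81 — none is 1, so 5 is a primitive root.
So 5 is the smallest generator of (Z/307Z)^×.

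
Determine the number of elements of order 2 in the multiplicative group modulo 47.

1

φ(47) = 47 − 1 = 46 = 2 · 23.
Since (Z/47Z)^× is cyclic of order 46, the number of elements of order d is φ(d) when d | 46 and 0 otherwise.
2 | 46, and φ(2) = 2 − 1 = 1.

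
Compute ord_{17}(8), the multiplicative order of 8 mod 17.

ord(8) | φ(17) = 17 − 1 = 16 = 2^4.
Divisors of 16: 1, 2, 4, 8, 16.
Evaluate successive powers at the divisors of 16:
8^1 ≡ 8 (mod 17)
8^2 ≡ 13 (mod 17)
8^4 ≡ 16 (mod 17)
8^8 ≡ 1 (mod 17) ✓
Therefore the multiplicative order of 8 modulo 17 is 8.

8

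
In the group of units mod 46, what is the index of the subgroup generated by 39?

By Lagrange's theorem, ord_46(39) divides φ(46) = φ(2)·φ(23) = 1·22 = 22 = 2 · 11.
Divisors of 22: 1, 2, 11, 22.
Evaluate successive powers at the divisors of 22:
39^1 ≡ 39 (mod 46)
39^2 ≡ 3 (mod 46)
39^11 ≡ 1 (mod 46) ✓
The order of 39 is 11, so the subgroup it generates has 11 elements.
[(Z/46Z)^× : ⟨39⟩] = 22/11 = 2.

2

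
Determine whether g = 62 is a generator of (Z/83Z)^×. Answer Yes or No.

Yes

φ(83) = 83 − 1 = 82 = 2 · 41.
It suffices to check that the order of 62 is not a proper divisor of 82: compute 62^(82/q) for q ∈ {2, 41}.
62^41 ≡ 82 (mod 83)  [q = 2: ≢ 1 ✓]
62^2 ≡ 26 (mod 83)  [q = 41: ≢ 1 ✓]
None equal 1, so ord_83(62) = 82: 62 is a primitive root.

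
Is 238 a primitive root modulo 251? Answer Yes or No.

φ(251) = 251 − 1 = 250 = 2 · 5^3.
Test 238^(250/q) mod 251 for each prime factor q of 250:
238^125 ≡ 250 (mod 251)  [q = 2: ≢ 1 ✓]
238^50 ≡ 20 (mod 251)  [q = 5: ≢ 1 ✓]
All checks pass, so 238 has order 250 and is a primitive root modulo 251.

Yes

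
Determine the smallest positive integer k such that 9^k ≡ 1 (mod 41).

4

By Lagrange's theorem, ord_41(9) divides φ(41) = 41 − 1 = 40 = 2^3 · 5.
Divisors of 40: 1, 2, 4, 5, 8, 10, 20, 40.
Compute 9^d (mod 41) for the divisors d until we hit 1:
9^1 ≡ 9
9^2 ≡ 40
9^4 ≡ 1
Hence ord(9) = 4.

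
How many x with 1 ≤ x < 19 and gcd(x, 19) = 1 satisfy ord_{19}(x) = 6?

2

φ(19) = 19 − 1 = 18 = 2 · 3^2.
Since (Z/19Z)^× is cyclic of order 18, the number of elements of order d is φ(d) when d | 18 and 0 otherwise.
6 = 2 · 3 divides 18, and φ(6) = 2.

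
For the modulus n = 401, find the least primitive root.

3

φ(401) = 401 − 1 = 400 = 2^4 · 5^2.
Test candidates g = 2, 3, … against the prime factors q ∈ {2, 5} of φ(401): g is a generator iff g^(400/q) ≢ 1 for every such q.
g = 2: 2^200 ≡ 1 — hits 1, so not a primitive root.
g = 3: 3^200 ≡ 400; 3^80 ≡ 72 — none is 1, so 3 is a primitive root.
So 3 is the smallest generator of (Z/401Z)^×.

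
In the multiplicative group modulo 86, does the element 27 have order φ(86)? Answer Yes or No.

No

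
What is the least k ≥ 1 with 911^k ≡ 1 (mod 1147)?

By Lagrange's theorem, ord_1147(911) divides φ(1147) = φ(31·37) = (31−1)·(37−1) = 30·36 = 1080 = 2^3 · 3^3 · 5.
Divisors of 1080: 1, 2, 3, 4, 5, 6, 8, 9, 10, 12, 15, 18, 20, 24, 27, 30, 36, 40, 45, 54, 60, 72, 90, 108, 120, 135, 180, 216, 270, 360, 540, 1080.
Test each divisor d:
911^1 ≡ 911 (mod 1147)
911^2 ≡ 640 (mod 1147)
911^3 ≡ 364 (mod 1147)
911^4 ≡ 121 (mod 1147)
911^5 ≡ 119 (mod 1147)
911^6 ≡ 591 (mod 1147)
911^8 ≡ 877 (mod 1147)
911^9 ≡ 635 (mod 1147)
911^10 ≡ 397 (mod 1147)
911^12 ≡ 593 (mod 1147)
911^15 ≡ 216 (mod 1147)
911^18 ≡ 628 (mod 1147)
911^20 ≡ 470 (mod 1147)
911^24 ≡ 667 (mod 1147)
911^27 ≡ 771 (mod 1147)
911^30 ≡ 776 (mod 1147)
911^36 ≡ 963 (mod 1147)
911^40 ≡ 676 (mod 1147)
911^45 ≡ 154 (mod 1147)
911^54 ≡ 295 (mod 1147)
911^60 ≡ 1 (mod 1147) ✓
The smallest such exponent is 60, so the order of 911 is 60.

60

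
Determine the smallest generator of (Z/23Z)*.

5

φ(23) = 23 − 1 = 22 = 2 · 11.
Test candidates g = 2, 3, … against the prime factors q ∈ {2, 11} of φ(23): g is a generator iff g^(22/q) ≢ 1 for every such q.
g = 2: 2^11 ≡ 1 — hits 1, so not a primitive root.
g = 3: 3^11 ≡ 1 — hits 1, so not a primitive root.
g = 4: 4^11 ≡ 1 — hits 1, so not a primitive root.
g = 5: 5^11 ≡ 22; 5^2 ≡ 2 — none is 1, so 5 is a primitive root.
So 5 is the smallest generator of (Z/23Z)^×.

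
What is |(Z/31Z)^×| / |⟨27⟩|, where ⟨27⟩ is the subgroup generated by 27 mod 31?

3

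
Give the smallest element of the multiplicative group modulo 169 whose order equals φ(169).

φ(169) = φ(13^2) = 13·(13−1) = 156 = 2^2 · 3 · 13.
Test candidates g = 2, 3, … against the prime factors q ∈ {2, 3, 13} of φ(169): g is a generator iff g^(156/q) ≢ 1 for every such q.
g = 2: 2^78 ≡ 168; 2^52 ≡ 146; 2^12 ≡ 40 — none is 1, so 2 is a primitive root.
So 2 is the smallest generator of (Z/169Z)^×.

2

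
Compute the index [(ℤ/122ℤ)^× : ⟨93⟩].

Since 93 ∈ (Z/122Z)^×, its order divides φ(122) = φ(2)·φ(61) = 1·60 = 60 = 2^2 · 3 · 5.
Divisors of 60: 1, 2, 3, 4, 5, 6, 10, 12, 15, 20, 30, 60.
Compute 93^d (mod 122) for the divisors d until we hit 1:
93^1 ≡ 93
93^2 ≡ 109
93^3 ≡ 11
93^4 ≡ 47
93^5 ≡ 101
93^6 ≡ 121
93^10 ≡ 75
93^12 ≡ 1
So ord_122(93) = 12, hence |⟨93⟩| = 12.
[(Z/122Z)^× : ⟨93⟩] = 60/12 = 5.

5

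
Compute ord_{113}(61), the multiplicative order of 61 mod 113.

56

Since 61 ∈ (Z/113Z)^×, its order divides φ(113) = 113 − 1 = 112 = 2^4 · 7.
Divisors of 112: 1, 2, 4, 7, 8, 14, 16, 28, 56, 112.
Evaluate successive powers at the divisors of 112:
61^1 ≡ 61 (mod 113)
61^2 ≡ 105 (mod 113)
61^4 ≡ 64 (mod 113)
61^7 ≡ 69 (mod 113)
61^8 ≡ 28 (mod 113)
61^14 ≡ 15 (mod 113)
61^16 ≡ 106 (mod 113)
61^28 ≡ 112 (mod 113)
61^56 ≡ 1 (mod 113) ✓
Therefore the multiplicative order of 61 modulo 113 is 56.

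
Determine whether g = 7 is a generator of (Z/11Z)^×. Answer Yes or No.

φ(11) = 11 − 1 = 10 = 2 · 5.
Test 7^(10/q) mod 11 for each prime factor q of 10:
7^5 ≡ 10 (mod 11)  [q = 2: ≢ 1 ✓]
7^2 ≡ 5 (mod 11)  [q = 5: ≢ 1 ✓]
Every test exponent gives a nontrivial residue, hence 7 generates the full group.

Yes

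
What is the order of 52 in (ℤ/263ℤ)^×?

Since 52 ∈ (Z/263Z)^×, its order divides φ(263) = 263 − 1 = 262 = 2 · 131.
Divisors of 262: 1, 2, 131, 262.
Compute 52^d (mod 263) for the divisors d until we hit 1:
52^1 ≡ 52 (mod 263)
52^2 ≡ 74 (mod 263)
52^131 ≡ 1 (mod 263) ✓
So ord_263(52) = 131.

131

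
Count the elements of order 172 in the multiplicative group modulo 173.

84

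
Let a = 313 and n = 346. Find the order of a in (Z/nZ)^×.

43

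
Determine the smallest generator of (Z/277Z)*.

φ(277) = 277 − 1 = 276 = 2^2 · 3 · 23.
g is a primitive root iff g^(276/q) ≢ 1 (mod 277) for each prime q ∈ {2, 3, 23}.
g = 2: 2^138 ≡ 276; 2^92 ≡ 1 — hits 1, so not a primitive root.
g = 3: 3^138 ≡ 1 — hits 1, so not a primitive root.
g = 4: 4^138 ≡ 1 — hits 1, so not a primitive root.
g = 5: 5^138 ≡ 276; 5^92 ≡ 116; 5^12 ≡ 27 — none is 1, so 5 is a primitive root.
So 5 is the smallest generator of (Z/277Z)^×.

5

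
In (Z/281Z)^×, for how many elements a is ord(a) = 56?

24

φ(281) = 281 − 1 = 280 = 2^3 · 5 · 7.
(Z/281Z)^× is cyclic (|G| = 280); a cyclic group of order m has exactly φ(d) elements of each order d | m, and none otherwise.
56 = 2^3 · 7 divides 280, and φ(56) = 24.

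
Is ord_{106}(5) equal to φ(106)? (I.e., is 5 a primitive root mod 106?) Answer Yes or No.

Yes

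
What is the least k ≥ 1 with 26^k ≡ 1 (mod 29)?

The order of 26 must divide φ(29) = 29 − 1 = 28 = 2^2 · 7.
Divisors of 28: 1, 2, 4, 7, 14, 28.
Evaluate successive powers at the divisors of 28:
26^1 ≡ 26 (mod 29)
26^2 ≡ 9 (mod 29)
26^4 ≡ 23 (mod 29)
26^7 ≡ 17 (mod 29)
26^14 ≡ 28 (mod 29)
26^28 ≡ 1 (mod 29) ✓
So ord_29(26) = 28.

28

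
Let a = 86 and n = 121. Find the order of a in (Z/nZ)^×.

55

ord(86) | φ(121) = φ(11^2) = 11·(11−1) = 110 = 2 · 5 · 11.
Divisors of 110: 1, 2, 5, 10, 11, 22, 55, 110.
Compute 86^d (mod 121) for the divisors d until we hit 1:
86^1 ≡ 86 (mod 121)
86^2 ≡ 15 (mod 121)
86^5 ≡ 111 (mod 121)
86^10 ≡ 100 (mod 121)
86^11 ≡ 9 (mod 121)
86^22 ≡ 81 (mod 121)
86^55 ≡ 1 (mod 121) ✓
Hence ord(86) = 55.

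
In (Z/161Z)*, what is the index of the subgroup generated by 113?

6

Since 113 ∈ (Z/161Z)^×, its order divides φ(161) = φ(7·23) = (7−1)·(23−1) = 6·22 = 132 = 2^2 · 3 · 11.
Divisors of 132: 1, 2, 3, 4, 6, 11, 12, 22, 33, 44, 66, 132.
Check 113^d mod 161 for each divisor in increasing order:
113^1 ≡ 113 (mod 161)
113^2 ≡ 50 (mod 161)
113^3 ≡ 15 (mod 161)
113^4 ≡ 85 (mod 161)
113^6 ≡ 64 (mod 161)
113^11 ≡ 22 (mod 161)
113^12 ≡ 71 (mod 161)
113^22 ≡ 1 (mod 161) ✓
Thus |⟨113⟩| = ord(113) = 22.
The index is φ(161) / ord(113) = 132 / 22 = 6.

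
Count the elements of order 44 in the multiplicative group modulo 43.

φ(43) = 43 − 1 = 42 = 2 · 3 · 7.
Since (Z/43Z)^× is cyclic of order 42, the number of elements of order d is φ(d) when d | 42 and 0 otherwise.
Here 42 is not a multiple of 44, so there are no elements of order 44.

0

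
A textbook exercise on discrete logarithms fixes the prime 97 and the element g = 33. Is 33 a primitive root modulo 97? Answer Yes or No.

No

φ(97) = 97 − 1 = 96 = 2^5 · 3.
It suffices to check that the order of 33 is not a proper divisor of 96: compute 33^(96/q) for q ∈ {2, 3}.
33^48 ≡ 1 (mod 97)  [q = 2: ≡ 1 ✗]
33^32 ≡ 1 (mod 97)  [q = 3: ≡ 1 ✗]
The check at q = 2 fails, so 33 generates a proper subgroup.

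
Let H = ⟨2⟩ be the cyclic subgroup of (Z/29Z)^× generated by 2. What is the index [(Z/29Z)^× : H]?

1

Since 2 ∈ (Z/29Z)^×, its order divides φ(29) = 29 − 1 = 28 = 2^2 · 7.
Divisors of 28: 1, 2, 4, 7, 14, 28.
Compute 2^d (mod 29) for the divisors d until we hit 1:
2^1 ≡ 2
2^2 ≡ 4
2^4 ≡ 16
2^7 ≡ 12
2^14 ≡ 28
2^28 ≡ 1
The order of 2 is 28, so the subgroup it generates has 28 elements.
[(Z/29Z)^× : ⟨2⟩] = 28/28 = 1.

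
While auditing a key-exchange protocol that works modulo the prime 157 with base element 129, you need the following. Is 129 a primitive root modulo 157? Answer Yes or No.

No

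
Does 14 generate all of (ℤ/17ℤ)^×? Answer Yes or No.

φ(17) = 17 − 1 = 16 = 2^4.
14 is a primitive root mod 17 iff 14^(φ(17)/q) ≢ 1 for every prime q | φ(17), i.e. q ∈ {2}.
14^8 ≡ 16 (mod 17)  [q = 2: ≢ 1 ✓]
All checks pass, so 14 has order 16 and is a primitive root modulo 17.

Yes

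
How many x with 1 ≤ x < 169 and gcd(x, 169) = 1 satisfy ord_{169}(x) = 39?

φ(169) = φ(13^2) = 13·(13−1) = 156 = 2^2 · 3 · 13.
(Z/169Z)^× is cyclic (|G| = 156); a cyclic group of order m has exactly φ(d) elements of each order d | m, and none otherwise.
39 = 3 · 13 divides 156, and φ(39) = 24.

24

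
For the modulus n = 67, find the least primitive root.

φ(67) = 67 − 1 = 66 = 2 · 3 · 11.
g is a primitive root iff g^(66/q) ≢ 1 (mod 67) for each prime q ∈ {2, 3, 11}.
g = 2: 2^33 ≡ 66; 2^22 ≡ 37; 2^6 ≡ 64 — none is 1, so 2 is a primitive root.
So 2 is the smallest generator of (Z/67Z)^×.

2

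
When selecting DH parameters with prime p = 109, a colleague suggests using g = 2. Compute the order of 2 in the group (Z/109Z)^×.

36

ord(2) | φ(109) = 109 − 1 = 108 = 2^2 · 3^3.
Divisors of 108: 1, 2, 3, 4, 6, 9, 12, 18, 27, 36, 54, 108.
Check 2^d mod 109 for each divisor in increasing order:
2^1 ≡ 2 (mod 109)
2^2 ≡ 4 (mod 109)
2^3 ≡ 8 (mod 109)
2^4 ≡ 16 (mod 109)
2^6 ≡ 64 (mod 109)
2^9 ≡ 76 (mod 109)
2^12 ≡ 63 (mod 109)
2^18 ≡ 108 (mod 109)
2^27 ≡ 33 (mod 109)
2^36 ≡ 1 (mod 109) ✓
Hence ord(2) = 36.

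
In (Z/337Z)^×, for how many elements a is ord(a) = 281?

0

φ(337) = 337 − 1 = 336 = 2^4 · 3 · 7.
In a cyclic group of order 336, there are φ(d) elements of order d for each divisor d of 336, and zero for non-divisors.
Since 281 ∤ 336, the count is 0.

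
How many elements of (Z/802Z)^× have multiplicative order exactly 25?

20

φ(802) = φ(2)·φ(401) = 1·400 = 400 = 2^4 · 5^2.
(Z/802Z)^× is cyclic (|G| = 400); a cyclic group of order m has exactly φ(d) elements of each order d | m, and none otherwise.
25 = 5^2 divides 400, and φ(25) = 20.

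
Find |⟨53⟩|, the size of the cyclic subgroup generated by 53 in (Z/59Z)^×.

29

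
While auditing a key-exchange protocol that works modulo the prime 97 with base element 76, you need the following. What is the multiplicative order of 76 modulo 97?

ord(76) | φ(97) = 97 − 1 = 96 = 2^5 · 3.
Divisors of 96: 1, 2, 3, 4, 6, 8, 12, 16, 24, 32, 48, 96.
Test each divisor d:
76^1 ≡ 76 (mod 97)
76^2 ≡ 53 (mod 97)
76^3 ≡ 51 (mod 97)
76^4 ≡ 93 (mod 97)
76^6 ≡ 79 (mod 97)
76^8 ≡ 16 (mod 97)
76^12 ≡ 33 (mod 97)
76^16 ≡ 62 (mod 97)
76^24 ≡ 22 (mod 97)
76^32 ≡ 61 (mod 97)
76^48 ≡ 96 (mod 97)
76^96 ≡ 1 (mod 97) ✓
The smallest such exponent is 96, so the order of 76 is 96.

96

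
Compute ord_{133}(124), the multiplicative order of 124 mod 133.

By Lagrange's theorem, ord_133(124) divides φ(133) = φ(7·19) = (7−1)·(19−1) = 6·18 = 108 = 2^2 · 3^3.
Divisors of 108: 1, 2, 3, 4, 6, 9, 12, 18, 27, 36, 54, 108.
Check 124^d mod 133 for each divisor in increasing order:
124^1 ≡ 124
124^2 ≡ 81
124^3 ≡ 69
124^4 ≡ 44
124^6 ≡ 106
124^9 ≡ 132
124^12 ≡ 64
124^18 ≡ 1
So ord_133(124) = 18.

18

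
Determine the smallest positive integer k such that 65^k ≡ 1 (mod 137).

34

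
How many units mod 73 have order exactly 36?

12

φ(73) = 73 − 1 = 72 = 2^3 · 3^2.
(Z/73Z)^× is cyclic (|G| = 72); a cyclic group of order m has exactly φ(d) elements of each order d | m, and none otherwise.
36 = 2^2 · 3^2 divides 72, and φ(36) = 12.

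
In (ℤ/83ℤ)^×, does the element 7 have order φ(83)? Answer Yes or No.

No

φ(83) = 83 − 1 = 82 = 2 · 41.
7 is a primitive root mod 83 iff 7^(φ(83)/q) ≢ 1 for every prime q | φ(83), i.e. q ∈ {2, 41}.
7^41 ≡ 1 (mod 83)  [q = 2: ≡ 1 ✗]
7^2 ≡ 49 (mod 83)  [q = 41: ≢ 1 ✓]
The check at q = 2 fails, so 7 generates a proper subgroup.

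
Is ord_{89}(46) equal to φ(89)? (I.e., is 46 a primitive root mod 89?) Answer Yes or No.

Yes

φ(89) = 89 − 1 = 88 = 2^3 · 11.
Test 46^(88/q) mod 89 for each prime factor q of 88:
46^44 ≡ 88 (mod 89)  [q = 2: ≢ 1 ✓]
46^8 ≡ 67 (mod 89)  [q = 11: ≢ 1 ✓]
All checks pass, so 46 has order 88 and is a primitive root modulo 89.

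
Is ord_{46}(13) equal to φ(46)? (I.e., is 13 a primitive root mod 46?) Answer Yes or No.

No

φ(46) = φ(2)·φ(23) = 1·22 = 22 = 2 · 11.
An element g generates (Z/46Z)^× iff g^(22/q) ≢ 1 (mod 46) for each prime q ∈ {2, 11}.
13^11 ≡ 1 (mod 46)  [q = 2: ≡ 1 ✗]
13^2 ≡ 31 (mod 46)  [q = 11: ≢ 1 ✓]
Since 13^11 ≡ 1, the order of 13 divides 11 < 22, so 13 is not a primitive root.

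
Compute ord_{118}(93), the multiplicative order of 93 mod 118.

58

By Lagrange's theorem, ord_118(93) divides φ(118) = φ(2)·φ(59) = 1·58 = 58 = 2 · 29.
Divisors of 58: 1, 2, 29, 58.
Test each divisor d:
93^1 ≡ 93 (mod 118)
93^2 ≡ 35 (mod 118)
93^29 ≡ 117 (mod 118)
93^58 ≡ 1 (mod 118) ✓
Hence ord(93) = 58.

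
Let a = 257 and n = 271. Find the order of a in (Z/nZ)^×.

The order of 257 must divide φ(271) = 271 − 1 = 270 = 2 · 3^3 · 5.
Divisors of 270: 1, 2, 3, 5, 6, 9, 10, 15, 18, 27, 30, 45, 54, 90, 135, 270.
Evaluate successive powers at the divisors of 270:
257^1 ≡ 257 (mod 271)
257^2 ≡ 196 (mod 271)
257^3 ≡ 237 (mod 271)
257^5 ≡ 111 (mod 271)
257^6 ≡ 72 (mod 271)
257^9 ≡ 262 (mod 271)
257^10 ≡ 126 (mod 271)
257^15 ≡ 165 (mod 271)
257^18 ≡ 81 (mod 271)
257^27 ≡ 84 (mod 271)
257^30 ≡ 125 (mod 271)
257^45 ≡ 29 (mod 271)
257^54 ≡ 10 (mod 271)
257^90 ≡ 28 (mod 271)
257^135 ≡ 270 (mod 271)
257^270 ≡ 1 (mod 271) ✓
So ord_271(257) = 270.

270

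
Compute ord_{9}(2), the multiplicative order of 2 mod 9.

6

Since 2 ∈ (Z/9Z)^×, its order divides φ(9) = φ(3^2) = 3·(3−1) = 6 = 2 · 3.
Divisors of 6: 1, 2, 3, 6.
Check 2^d mod 9 for each divisor in increasing order:
2^1 ≡ 2 (mod 9)
2^2 ≡ 4 (mod 9)
2^3 ≡ 8 (mod 9)
2^6 ≡ 1 (mod 9) ✓
The smallest such exponent is 6, so the order of 2 is 6.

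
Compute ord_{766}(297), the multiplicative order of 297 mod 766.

382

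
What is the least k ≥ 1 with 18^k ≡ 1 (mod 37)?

36

Since 18 ∈ (Z/37Z)^×, its order divides φ(37) = 37 − 1 = 36 = 2^2 · 3^2.
Divisors of 36: 1, 2, 3, 4, 6, 9, 12, 18, 36.
Test each divisor d:
18^1 ≡ 18
18^2 ≡ 28
18^3 ≡ 23
18^4 ≡ 7
18^6 ≡ 11
18^9 ≡ 31
18^12 ≡ 10
18^18 ≡ 36
18^36 ≡ 1
So ord_37(18) = 36.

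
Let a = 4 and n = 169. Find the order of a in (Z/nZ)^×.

78

The order of 4 must divide φ(169) = φ(13^2) = 13·(13−1) = 156 = 2^2 · 3 · 13.
Divisors of 156: 1, 2, 3, 4, 6, 12, 13, 26, 39, 52, 78, 156.
Check 4^d mod 169 for each divisor in increasing order:
4^1 ≡ 4
4^2 ≡ 16
4^3 ≡ 64
4^4 ≡ 87
4^6 ≡ 40
4^12 ≡ 79
4^13 ≡ 147
4^26 ≡ 146
4^39 ≡ 168
4^52 ≡ 22
4^78 ≡ 1
Hence ord(4) = 78.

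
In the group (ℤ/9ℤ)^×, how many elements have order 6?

φ(9) = φ(3^2) = 3·(3−1) = 6 = 2 · 3.
In a cyclic group of order 6, there are φ(d) elements of order d for each divisor d of 6, and zero for non-divisors.
6 = 2 · 3 divides 6, and φ(6) = 2.

2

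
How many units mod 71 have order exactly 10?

φ(71) = 71 − 1 = 70 = 2 · 5 · 7.
In a cyclic group of order 70, there are φ(d) elements of order d for each divisor d of 70, and zero for non-divisors.
10 = 2 · 5 divides 70, and φ(10) = 4.

4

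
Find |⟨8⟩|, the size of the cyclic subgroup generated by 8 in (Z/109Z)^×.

12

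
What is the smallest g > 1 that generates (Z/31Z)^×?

3

φ(31) = 31 − 1 = 30 = 2 · 3 · 5.
g is a primitive root iff g^(30/q) ≢ 1 (mod 31) for each prime q ∈ {2, 3, 5}.
g = 2: 2^15 ≡ 1 — hits 1, so not a primitive root.
g = 3: 3^15 ≡ 30; 3^10 ≡ 25; 3^6 ≡ 16 — none is 1, so 3 is a primitive root.
So 3 is the smallest generator of (Z/31Z)^×.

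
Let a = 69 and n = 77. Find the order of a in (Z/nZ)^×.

10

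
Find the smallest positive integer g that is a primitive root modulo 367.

6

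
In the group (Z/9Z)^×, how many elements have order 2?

1

φ(9) = φ(3^2) = 3·(3−1) = 6 = 2 · 3.
(Z/9Z)^× is cyclic (|G| = 6); a cyclic group of order m has exactly φ(d) elements of each order d | m, and none otherwise.
2 | 6, and φ(2) = 2 − 1 = 1.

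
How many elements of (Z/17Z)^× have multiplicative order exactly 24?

0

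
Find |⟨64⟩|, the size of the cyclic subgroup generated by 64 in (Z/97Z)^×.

The order of 64 must divide φ(97) = 97 − 1 = 96 = 2^5 · 3.
Divisors of 96: 1, 2, 3, 4, 6, 8, 12, 16, 24, 32, 48, 96.
Test each divisor d:
64^1 ≡ 64 (mod 97)
64^2 ≡ 22 (mod 97)
64^3 ≡ 50 (mod 97)
64^4 ≡ 96 (mod 97)
64^6 ≡ 75 (mod 97)
64^8 ≡ 1 (mod 97) ✓
The smallest such exponent is 8, so the order of 64 is 8.

8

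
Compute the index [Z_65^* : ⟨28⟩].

4

The order of 28 must divide φ(65) = φ(5·13) = (5−1)·(13−1) = 4·12 = 48 = 2^4 · 3.
Divisors of 48: 1, 2, 3, 4, 6, 8, 12, 16, 24, 48.
Check 28^d mod 65 for each divisor in increasing order:
28^1 ≡ 28
28^2 ≡ 4
28^3 ≡ 47
28^4 ≡ 16
28^6 ≡ 64
28^8 ≡ 61
28^12 ≡ 1
The order of 28 is 12, so the subgroup it generates has 12 elements.
The index is φ(65) / ord(28) = 48 / 12 = 4.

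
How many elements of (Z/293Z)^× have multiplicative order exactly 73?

72

φ(293) = 293 − 1 = 292 = 2^2 · 73.
(Z/293Z)^× is cyclic (|G| = 292); a cyclic group of order m has exactly φ(d) elements of each order d | m, and none otherwise.
73 | 292, and φ(73) = 73 − 1 = 72.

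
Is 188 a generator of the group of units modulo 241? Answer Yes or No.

No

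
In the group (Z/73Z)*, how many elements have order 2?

1

φ(73) = 73 − 1 = 72 = 2^3 · 3^2.
(Z/73Z)^× is cyclic (|G| = 72); a cyclic group of order m has exactly φ(d) elements of each order d | m, and none otherwise.
2 | 72, and φ(2) = 2 − 1 = 1.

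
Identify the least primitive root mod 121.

2

φ(121) = φ(11^2) = 11·(11−1) = 110 = 2 · 5 · 11.
Test candidates g = 2, 3, … against the prime factors q ∈ {2, 5, 11} of φ(121): g is a generator iff g^(110/q) ≢ 1 for every such q.
g = 2: 2^55 ≡ 120; 2^22 ≡ 81; 2^10 ≡ 56 — none is 1, so 2 is a primitive root.
Hence the least primitive root of 121 is 2.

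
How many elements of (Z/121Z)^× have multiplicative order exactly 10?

4

φ(121) = φ(11^2) = 11·(11−1) = 110 = 2 · 5 · 11.
(Z/121Z)^× is cyclic (|G| = 110); a cyclic group of order m has exactly φ(d) elements of each order d | m, and none otherwise.
10 = 2 · 5 divides 110, and φ(10) = 4.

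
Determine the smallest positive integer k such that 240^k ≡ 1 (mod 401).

The order of 240 must divide φ(401) = 401 − 1 = 400 = 2^4 · 5^2.
Divisors of 400: 1, 2, 4, 5, 8, 10, 16, 20, 25, 40, 50, 80, 100, 200, 400.
Compute 240^d (mod 401) for the divisors d until we hit 1:
240^1 ≡ 240 (mod 401)
240^2 ≡ 257 (mod 401)
240^4 ≡ 285 (mod 401)
240^5 ≡ 230 (mod 401)
240^8 ≡ 223 (mod 401)
240^10 ≡ 369 (mod 401)
240^16 ≡ 5 (mod 401)
240^20 ≡ 222 (mod 401)
240^25 ≡ 133 (mod 401)
240^40 ≡ 362 (mod 401)
240^50 ≡ 45 (mod 401)
240^80 ≡ 318 (mod 401)
240^100 ≡ 20 (mod 401)
240^200 ≡ 400 (mod 401)
240^400 ≡ 1 (mod 401) ✓
So ord_401(240) = 400.

400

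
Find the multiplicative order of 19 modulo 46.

ord(19) | φ(46) = φ(2)·φ(23) = 1·22 = 22 = 2 · 11.
Divisors of 22: 1, 2, 11, 22.
Evaluate successive powers at the divisors of 22:
19^1 ≡ 19 (mod 46)
19^2 ≡ 39 (mod 46)
19^11 ≡ 45 (mod 46)
19^22 ≡ 1 (mod 46) ✓
Therefore the multiplicative order of 19 modulo 46 is 22.

22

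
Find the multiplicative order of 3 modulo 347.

The order of 3 must divide φ(347) = 347 − 1 = 346 = 2 · 173.
Divisors of 346: 1, 2, 173, 346.
Compute 3^d (mod 347) for the divisors d until we hit 1:
3^1 ≡ 3 (mod 347)
3^2 ≡ 9 (mod 347)
3^173 ≡ 1 (mod 347) ✓
Hence ord(3) = 173.

173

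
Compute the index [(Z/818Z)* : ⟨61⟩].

The order of 61 must divide φ(818) = φ(2)·φ(409) = 1·408 = 408 = 2^3 · 3 · 17.
Divisors of 408: 1, 2, 3, 4, 6, 8, 12, 17, 24, 34, 51, 68, 102, 136, 204, 408.
Compute 61^d (mod 818) for the divisors d until we hit 1:
61^1 ≡ 61
61^2 ≡ 449
61^3 ≡ 395
61^4 ≡ 373
61^6 ≡ 605
61^8 ≡ 69
61^12 ≡ 379
61^17 ≡ 31
61^24 ≡ 491
61^34 ≡ 143
61^51 ≡ 343
61^68 ≡ 817
61^102 ≡ 675
61^136 ≡ 1
So ord_818(61) = 136, hence |⟨61⟩| = 136.
Index = |(Z/818Z)^×| / |⟨61⟩| = 408 / 136 = 3.

3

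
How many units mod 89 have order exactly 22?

φ(89) = 89 − 1 = 88 = 2^3 · 11.
In a cyclic group of order 88, there are φ(d) elements of order d for each divisor d of 88, and zero for non-divisors.
22 = 2 · 11 divides 88, and φ(22) = 10.

10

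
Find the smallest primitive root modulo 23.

φ(23) = 23 − 1 = 22 = 2 · 11.
Test candidates g = 2, 3, … against the prime factors q ∈ {2, 11} of φ(23): g is a generator iff g^(22/q) ≢ 1 for every such q.
g = 2: 2^11 ≡ 1 — hits 1, so not a primitive root.
g = 3: 3^11 ≡ 1 — hits 1, so not a primitive root.
g = 4: 4^11 ≡ 1 — hits 1, so not a primitive root.
g = 5: 5^11 ≡ 22; 5^2 ≡ 2 — none is 1, so 5 is a primitive root.
The smallest primitive root modulo 23 is 5.

5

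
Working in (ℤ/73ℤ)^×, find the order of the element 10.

8

ord(10) | φ(73) = 73 − 1 = 72 = 2^3 · 3^2.
Divisors of 72: 1, 2, 3, 4, 6, 8, 9, 12, 18, 24, 36, 72.
Test each divisor d:
10^1 ≡ 10 (mod 73)
10^2 ≡ 27 (mod 73)
10^3 ≡ 51 (mod 73)
10^4 ≡ 72 (mod 73)
10^6 ≡ 46 (mod 73)
10^8 ≡ 1 (mod 73) ✓
Therefore the multiplicative order of 10 modulo 73 is 8.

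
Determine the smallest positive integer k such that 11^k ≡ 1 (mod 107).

Since 11 ∈ (Z/107Z)^×, its order divides φ(107) = 107 − 1 = 106 = 2 · 53.
Divisors of 106: 1, 2, 53, 106.
Test each divisor d:
11^1 ≡ 11
11^2 ≡ 14
11^53 ≡ 1
The smallest such exponent is 53, so the order of 11 is 53.

53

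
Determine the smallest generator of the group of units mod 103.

φ(103) = 103 − 1 = 102 = 2 · 3 · 17.
g is a primitive root iff g^(102/q) ≢ 1 (mod 103) for each prime q ∈ {2, 3, 17}.
g = 2: 2^51 ≡ 1 — hits 1, so not a primitive root.
g = 3: 3^51 ≡ 102; 3^34 ≡ 1 — hits 1, so not a primitive root.
g = 4: 4^51 ≡ 1 — hits 1, so not a primitive root.
g = 5: 5^51 ≡ 102; 5^34 ≡ 56; 5^6 ≡ 72 — none is 1, so 5 is a primitive root.
The smallest primitive root modulo 103 is 5.

5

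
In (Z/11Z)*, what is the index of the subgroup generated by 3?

Since 3 ∈ (Z/11Z)^×, its order divides φ(11) = 11 − 1 = 10 = 2 · 5.
Divisors of 10: 1, 2, 5, 10.
Test each divisor d:
3^1 ≡ 3 (mod 11)
3^2 ≡ 9 (mod 11)
3^5 ≡ 1 (mod 11) ✓
Thus |⟨3⟩| = ord(3) = 5.
The index is φ(11) / ord(3) = 10 / 5 = 2.

2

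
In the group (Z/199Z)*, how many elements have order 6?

2

φ(199) = 199 − 1 = 198 = 2 · 3^2 · 11.
In a cyclic group of order 198, there are φ(d) elements of order d for each divisor d of 198, and zero for non-divisors.
6 = 2 · 3 divides 198, and φ(6) = 2.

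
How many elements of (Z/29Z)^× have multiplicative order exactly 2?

1

φ(29) = 29 − 1 = 28 = 2^2 · 7.
(Z/29Z)^× is cyclic (|G| = 28); a cyclic group of order m has exactly φ(d) elements of each order d | m, and none otherwise.
2 | 28, and φ(2) = 2 − 1 = 1.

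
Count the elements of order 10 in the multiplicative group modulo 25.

φ(25) = φ(5^2) = 5·(5−1) = 20 = 2^2 · 5.
Since (Z/25Z)^× is cyclic of order 20, the number of elements of order d is φ(d) when d | 20 and 0 otherwise.
10 = 2 · 5 divides 20, and φ(10) = 4.

4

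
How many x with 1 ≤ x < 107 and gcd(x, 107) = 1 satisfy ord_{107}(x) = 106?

φ(107) = 107 − 1 = 106 = 2 · 53.
In a cyclic group of order 106, there are φ(d) elements of order d for each divisor d of 106, and zero for non-divisors.
106 = 2 · 53 divides 106, and φ(106) = 52.

52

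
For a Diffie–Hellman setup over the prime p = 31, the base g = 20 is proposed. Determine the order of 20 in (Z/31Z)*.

Since 20 ∈ (Z/31Z)^×, its order divides φ(31) = 31 − 1 = 30 = 2 · 3 · 5.
Divisors of 30: 1, 2, 3, 5, 6, 10, 15, 30.
Evaluate successive powers at the divisors of 30:
20^1 ≡ 20
20^2 ≡ 28
20^3 ≡ 2
20^5 ≡ 25
20^6 ≡ 4
20^10 ≡ 5
20^15 ≡ 1
Hence ord(20) = 15.

15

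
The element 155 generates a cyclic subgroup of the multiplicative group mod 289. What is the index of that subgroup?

34

The order of 155 must divide φ(289) = φ(17^2) = 17·(17−1) = 272 = 2^4 · 17.
Divisors of 272: 1, 2, 4, 8, 16, 17, 34, 68, 136, 272.
Test each divisor d:
155^1 ≡ 155 (mod 289)
155^2 ≡ 38 (mod 289)
155^4 ≡ 288 (mod 289)
155^8 ≡ 1 (mod 289) ✓
Thus |⟨155⟩| = ord(155) = 8.
[(Z/289Z)^× : ⟨155⟩] = 272/8 = 34.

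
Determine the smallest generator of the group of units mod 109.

6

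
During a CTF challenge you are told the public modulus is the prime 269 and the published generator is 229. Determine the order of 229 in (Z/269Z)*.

268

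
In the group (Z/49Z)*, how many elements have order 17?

0

φ(49) = φ(7^2) = 7·(7−1) = 42 = 2 · 3 · 7.
(Z/49Z)^× is cyclic (|G| = 42); a cyclic group of order m has exactly φ(d) elements of each order d | m, and none otherwise.
17 does not divide 42, so no element of (Z/49Z)^× has order 17.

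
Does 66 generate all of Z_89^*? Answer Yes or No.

φ(89) = 89 − 1 = 88 = 2^3 · 11.
66 is a primitive root mod 89 iff 66^(φ(89)/q) ≢ 1 for every prime q | φ(89), i.e. q ∈ {2, 11}.
66^44 ≡ 88 (mod 89)  [q = 2: ≢ 1 ✓]
66^8 ≡ 2 (mod 89)  [q = 11: ≢ 1 ✓]
None equal 1, so ord_89(66) = 88: 66 is a primitive root.

Yes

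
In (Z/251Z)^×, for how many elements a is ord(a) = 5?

4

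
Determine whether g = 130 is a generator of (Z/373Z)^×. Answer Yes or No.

No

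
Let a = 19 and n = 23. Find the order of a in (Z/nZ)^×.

22

By Lagrange's theorem, ord_23(19) divides φ(23) = 23 − 1 = 22 = 2 · 11.
Divisors of 22: 1, 2, 11, 22.
Evaluate successive powers at the divisors of 22:
19^1 ≡ 19 (mod 23)
19^2 ≡ 16 (mod 23)
19^11 ≡ 22 (mod 23)
19^22 ≡ 1 (mod 23) ✓
So ord_23(19) = 22.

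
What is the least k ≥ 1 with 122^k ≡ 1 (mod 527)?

80

The order of 122 must divide φ(527) = φ(17·31) = (17−1)·(31−1) = 16·30 = 480 = 2^5 · 3 · 5.
Divisors of 480: 1, 2, 3, 4, 5, 6, 8, 10, 12, 15, 16, 20, 24, 30, 32, 40, 48, 60, 80, 96, 120, 160, 240, 480.
Compute 122^d (mod 527) for the divisors d until we hit 1:
122^1 ≡ 122
122^2 ≡ 128
122^3 ≡ 333
122^4 ≡ 47
122^5 ≡ 464
122^6 ≡ 219
122^8 ≡ 101
122^10 ≡ 280
122^12 ≡ 4
122^15 ≡ 278
122^16 ≡ 188
122^20 ≡ 404
122^24 ≡ 16
122^30 ≡ 342
122^32 ≡ 35
122^40 ≡ 373
122^48 ≡ 256
122^60 ≡ 497
122^80 ≡ 1
The smallest such exponent is 80, so the order of 122 is 80.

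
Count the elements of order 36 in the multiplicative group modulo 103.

φ(103) = 103 − 1 = 102 = 2 · 3 · 17.
Since (Z/103Z)^× is cyclic of order 102, the number of elements of order d is φ(d) when d | 102 and 0 otherwise.
Here 102 is not a multiple of 36, so there are no elements of order 36.

0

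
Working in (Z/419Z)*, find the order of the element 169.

11

Since 169 ∈ (Z/419Z)^×, its order divides φ(419) = 419 − 1 = 418 = 2 · 11 · 19.
Divisors of 418: 1, 2, 11, 19, 22, 38, 209, 418.
Test each divisor d:
169^1 ≡ 169 (mod 419)
169^2 ≡ 69 (mod 419)
169^11 ≡ 1 (mod 419) ✓
The smallest such exponent is 11, so the order of 169 is 11.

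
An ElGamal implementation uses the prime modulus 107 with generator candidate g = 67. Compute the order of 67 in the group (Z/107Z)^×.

106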